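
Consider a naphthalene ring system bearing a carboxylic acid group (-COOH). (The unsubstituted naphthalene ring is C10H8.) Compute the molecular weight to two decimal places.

Atom tally by fragment:
  naphthalene ring system core → C:10 H:8
  (− 1 ring H displaced by substituents)
  + COOH → C:1 H:1 O:2
Element totals:
  C: 11
  H: 8
  O: 2
Molecular formula: C11H8O2.
  M = 11(12.011) + 8(1.008) + 2(15.999)
    = 132.121 + 8.064 + 31.998 = 172.183

172.18 g/mol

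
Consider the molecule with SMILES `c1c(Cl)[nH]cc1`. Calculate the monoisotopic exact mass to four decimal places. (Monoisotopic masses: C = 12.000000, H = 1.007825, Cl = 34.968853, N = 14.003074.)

101.0032

Atom tally by fragment:
  pyrrole ring core → C:4 H:5 N:1
  (− 1 ring H displaced by substituents)
  + Cl → Cl:1
Element totals:
  C: 4
  H: 4
  Cl: 1
  N: 1
Molecular formula: C4H4ClN.
  M = 4(12.0) + 4(1.007825) + 34.968853 + 14.003074
    = 48.000000 + 4.031300 + 34.968853 + 14.003074 = 101.003227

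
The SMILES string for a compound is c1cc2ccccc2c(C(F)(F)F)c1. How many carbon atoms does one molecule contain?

11

Atom tally by fragment:
  naphthalene ring system core → C:10 H:8
  (− 1 ring H displaced by substituents)
  + CF3 → C:1 F:3
Element totals:
  C: 11
  H: 7
  F: 3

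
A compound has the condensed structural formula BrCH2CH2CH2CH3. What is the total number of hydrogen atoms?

9

Atom tally by fragment:
  BrCH2 → C:1 H:2 Br:1
  CH2 → C:1 H:2
  CH2 → C:1 H:2
  CH3 → C:1 H:3
Element totals:
  C: 4
  H: 9
  Br: 1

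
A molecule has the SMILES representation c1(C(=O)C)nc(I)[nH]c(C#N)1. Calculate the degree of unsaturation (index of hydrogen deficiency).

Atom tally by fragment:
  imidazole ring core → C:3 H:4 N:2
  (− 3 ring H displaced by substituents)
  + COCH3 → C:2 H:3 O:1
  + I → I:1
  + CN → C:1 N:1
Element totals:
  C: 6
  H: 4
  I: 1
  N: 3
  O: 1
Molecular formula: C6H4IN3O.
DoU = (2C + 2 + N − H − X) / 2 = (2·6 + 2 + 3 − 4 − 1) / 2 = 6.

6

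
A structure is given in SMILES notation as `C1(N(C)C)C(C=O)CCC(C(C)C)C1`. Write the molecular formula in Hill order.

C12H23NO

Atom tally by fragment:
  cyclohexane ring core → C:6 H:12
  (− 3 ring H displaced by substituents)
  + N(CH3)2 → N:1 C:2 H:6
  + CHO → C:1 H:1 O:1
  + CH(CH3)2 → C:3 H:7
Element totals:
  C: 12
  H: 23
  N: 1
  O: 1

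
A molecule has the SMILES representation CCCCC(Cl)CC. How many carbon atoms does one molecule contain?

7

Atom tally by fragment:
  CH3 → C:1 H:3
  CH2 → C:1 H:2
  CH2 → C:1 H:2
  CH2 → C:1 H:2
  CH(Cl) → C:1 H:1 Cl:1
  CH2 → C:1 H:2
  CH3 → C:1 H:3
Element totals:
  C: 7
  H: 15
  Cl: 1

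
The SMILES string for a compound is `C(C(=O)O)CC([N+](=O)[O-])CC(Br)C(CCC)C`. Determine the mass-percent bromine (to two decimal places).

Atom tally by fragment:
  HOOCCH2 → C:2 H:3 O:2
  CH2 → C:1 H:2
  CH(NO2) → C:1 H:1 N:1 O:2
  CH2 → C:1 H:2
  CH(Br) → C:1 H:1 Br:1
  CH(CH2CH2CH3) → C:4 H:8
  CH3 → C:1 H:3
Element totals:
  C: 11
  H: 20
  Br: 1
  N: 1
  O: 4
Molecular formula: C11H20BrNO4.
Molar mass = 310.188 g/mol.
Mass from Br: 1 × 79.904 = 79.904 g/mol.
%Br = 79.904 / 310.188 × 100 = 25.76%.

25.76%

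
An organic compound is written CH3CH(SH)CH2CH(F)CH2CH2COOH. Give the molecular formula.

Atom tally by fragment:
  CH3 → C:1 H:3
  CH(SH) → C:1 H:2 S:1
  CH2 → C:1 H:2
  CH(F) → C:1 H:1 F:1
  CH2 → C:1 H:2
  CH2COOH → C:2 H:3 O:2
Element totals:
  C: 7
  H: 13
  F: 1
  O: 2
  S: 1

C7H13FO2S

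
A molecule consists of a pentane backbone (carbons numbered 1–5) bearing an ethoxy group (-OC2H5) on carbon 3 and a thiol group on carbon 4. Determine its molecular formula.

C7H16OS

Atom tally by fragment:
  CH3 → C:1 H:3
  CH2 → C:1 H:2
  CH(OC2H5) → C:3 H:6 O:1
  CH(SH) → C:1 H:2 S:1
  CH3 → C:1 H:3
Element totals:
  C: 7
  H: 16
  O: 1
  S: 1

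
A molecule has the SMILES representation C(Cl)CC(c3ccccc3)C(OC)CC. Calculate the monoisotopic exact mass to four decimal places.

Atom tally by fragment:
  ClCH2 → C:1 H:2 Cl:1
  CH2 → C:1 H:2
  CH(C6H5) → C:7 H:6
  CH(OCH3) → C:2 H:4 O:1
  CH2 → C:1 H:2
  CH3 → C:1 H:3
Element totals:
  C: 13
  H: 19
  Cl: 1
  O: 1
Molecular formula: C13H19ClO.
  M = 13(12.0) + 19(1.007825) + 34.968853 + 15.994915
    = 156.000000 + 19.148675 + 34.968853 + 15.994915 = 226.112443

226.1124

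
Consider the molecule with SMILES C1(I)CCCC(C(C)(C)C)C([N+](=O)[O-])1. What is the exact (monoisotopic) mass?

Atom tally by fragment:
  cyclohexane ring core → C:6 H:12
  (− 3 ring H displaced by substituents)
  + I → I:1
  + C(CH3)3 → C:4 H:9
  + NO2 → N:1 O:2
Element totals:
  C: 10
  H: 18
  I: 1
  N: 1
  O: 2
Molecular formula: C10H18INO2.
  M = 10(12.0) + 18(1.007825) + 126.904472 + 14.003074 + 2(15.994915)
    = 120.000000 + 18.140850 + 126.904472 + 14.003074 + 31.989830 = 311.038226

311.0382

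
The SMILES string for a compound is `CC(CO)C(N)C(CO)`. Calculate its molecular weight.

Atom tally by fragment:
  CH3 → C:1 H:3
  CH(CH2OH) → C:2 H:4 O:1
  CH(NH2) → C:1 H:3 N:1
  CH2CH2OH → C:2 H:5 O:1
Element totals:
  C: 6
  H: 15
  N: 1
  O: 2
Molecular formula: C6H15NO2.
  M = 6(12.011) + 15(1.008) + 14.007 + 2(15.999)
    = 72.066 + 15.120 + 14.007 + 31.998 = 133.191

133.19 g/mol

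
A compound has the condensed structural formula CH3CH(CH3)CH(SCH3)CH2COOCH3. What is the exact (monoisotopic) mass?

Element totals:
  C: 8
  H: 16
  O: 2
  S: 1
Molecular formula: C8H16O2S.
  M = 8(12.0) + 16(1.007825) + 2(15.994915) + 31.972071
    = 96.000000 + 16.125200 + 31.989830 + 31.972071 = 176.087101

176.0871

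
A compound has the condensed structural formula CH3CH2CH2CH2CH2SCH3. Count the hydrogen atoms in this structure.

Atom tally by fragment:
  CH3 → C:1 H:3
  CH2 → C:1 H:2
  CH2 → C:1 H:2
  CH2 → C:1 H:2
  CH2SCH3 → C:2 H:5 S:1
Element totals:
  C: 6
  H: 14
  S: 1

14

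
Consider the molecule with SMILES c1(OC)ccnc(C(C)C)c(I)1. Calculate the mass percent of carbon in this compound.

Atom tally by fragment:
  pyridine ring core → C:5 H:5 N:1
  (− 3 ring H displaced by substituents)
  + OCH3 → C:1 H:3 O:1
  + CH(CH3)2 → C:3 H:7
  + I → I:1
Element totals:
  C: 9
  H: 12
  I: 1
  N: 1
  O: 1
Molecular formula: C9H12INO.
Molar mass = 277.105 g/mol.
Mass from C: 9 × 12.011 = 108.099 g/mol.
%C = 108.099 / 277.105 × 100 = 39.01%.

39.01%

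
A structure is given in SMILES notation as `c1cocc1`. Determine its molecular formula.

C4H4O

Atom tally by fragment:
  furan ring core → C:4 H:4 O:1
Element totals:
  C: 4
  H: 4
  O: 1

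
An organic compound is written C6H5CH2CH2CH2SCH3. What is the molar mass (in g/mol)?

Atom tally by fragment:
  C6H5CH2 → C:7 H:7
  CH2 → C:1 H:2
  CH2SCH3 → C:2 H:5 S:1
Element totals:
  C: 10
  H: 14
  S: 1
Molecular formula: C10H14S.
  M = 10(12.011) + 14(1.008) + 32.06
    = 120.110 + 14.112 + 32.060 = 166.282

166.28 g/mol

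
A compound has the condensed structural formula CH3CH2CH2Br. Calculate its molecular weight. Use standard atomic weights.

Element totals:
  C: 3
  H: 7
  Br: 1
Molecular formula: C3H7Br.
  M = 3(12.011) + 7(1.008) + 79.904
    = 36.033 + 7.056 + 79.904 = 122.993

122.99 g/mol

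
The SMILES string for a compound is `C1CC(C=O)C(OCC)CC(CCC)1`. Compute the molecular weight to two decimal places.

Atom tally by fragment:
  cyclohexane ring core → C:6 H:12
  (− 3 ring H displaced by substituents)
  + CHO → C:1 H:1 O:1
  + OC2H5 → C:2 H:5 O:1
  + CH2CH2CH3 → C:3 H:7
Element totals:
  C: 12
  H: 22
  O: 2
Molecular formula: C12H22O2.
  M = 12(12.011) + 22(1.008) + 2(15.999)
    = 144.132 + 22.176 + 31.998 = 198.306

198.31 g/mol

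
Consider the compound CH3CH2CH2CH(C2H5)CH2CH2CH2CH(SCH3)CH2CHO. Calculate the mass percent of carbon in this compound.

67.77%

Atom tally by fragment:
  CH3 → C:1 H:3
  CH2 → C:1 H:2
  CH2 → C:1 H:2
  CH(C2H5) → C:3 H:6
  CH2 → C:1 H:2
  CH2 → C:1 H:2
  CH2 → C:1 H:2
  CH(SCH3) → C:2 H:4 S:1
  CH2CHO → C:2 H:3 O:1
Element totals:
  C: 13
  H: 26
  O: 1
  S: 1
Molecular formula: C13H26OS.
Molar mass = 230.410 g/mol.
Mass from C: 13 × 12.011 = 156.143 g/mol.
%C = 156.143 / 230.410 × 100 = 67.77%.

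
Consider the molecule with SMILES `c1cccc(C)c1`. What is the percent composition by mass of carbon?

Atom tally by fragment:
  benzene ring core → C:6 H:6
  (− 1 ring H displaced by substituents)
  + CH3 → C:1 H:3
Element totals:
  C: 7
  H: 8
Molecular formula: C7H8.
Molar mass = 92.141 g/mol.
Mass from C: 7 × 12.011 = 84.077 g/mol.
%C = 84.077 / 92.141 × 100 = 91.25%.

91.25%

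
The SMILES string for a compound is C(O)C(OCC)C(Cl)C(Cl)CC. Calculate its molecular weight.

Atom tally by fragment:
  HOCH2 → C:1 H:3 O:1
  CH(OC2H5) → C:3 H:6 O:1
  CH(Cl) → C:1 H:1 Cl:1
  CH(Cl) → C:1 H:1 Cl:1
  CH2 → C:1 H:2
  CH3 → C:1 H:3
Element totals:
  C: 8
  H: 16
  Cl: 2
  O: 2
Molecular formula: C8H16Cl2O2.
  M = 8(12.011) + 16(1.008) + 2(35.45) + 2(15.999)
    = 96.088 + 16.128 + 70.900 + 31.998 = 215.114

215.11 g/mol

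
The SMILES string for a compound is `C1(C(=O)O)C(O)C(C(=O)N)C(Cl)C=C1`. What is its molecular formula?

C8H10ClNO4

Atom tally by fragment:
  cyclohexene ring core → C:6 H:10
  (− 4 ring H displaced by substituents)
  + COOH → C:1 H:1 O:2
  + OH → O:1 H:1
  + CONH2 → C:1 H:2 O:1 N:1
  + Cl → Cl:1
Element totals:
  C: 8
  H: 10
  Cl: 1
  N: 1
  O: 4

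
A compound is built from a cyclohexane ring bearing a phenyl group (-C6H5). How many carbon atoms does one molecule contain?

Atom tally by fragment:
  cyclohexane ring core → C:6 H:12
  (− 1 ring H displaced by substituents)
  + C6H5 → C:6 H:5
Element totals:
  C: 12
  H: 16

12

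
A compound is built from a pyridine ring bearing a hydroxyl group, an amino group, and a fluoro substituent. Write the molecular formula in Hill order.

C5H5FN2O

Atom tally by fragment:
  pyridine ring core → C:5 H:5 N:1
  (− 3 ring H displaced by substituents)
  + OH → O:1 H:1
  + NH2 → N:1 H:2
  + F → F:1
Element totals:
  C: 5
  H: 5
  F: 1
  N: 2
  O: 1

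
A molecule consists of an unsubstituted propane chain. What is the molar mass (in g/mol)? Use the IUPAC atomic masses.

44.10 g/mol

Atom tally by fragment:
  CH3 → C:1 H:3
  CH2 → C:1 H:2
  CH3 → C:1 H:3
Element totals:
  C: 3
  H: 8
Molecular formula: C3H8.
  M = 3(12.011) + 8(1.008)
    = 36.033 + 8.064 = 44.097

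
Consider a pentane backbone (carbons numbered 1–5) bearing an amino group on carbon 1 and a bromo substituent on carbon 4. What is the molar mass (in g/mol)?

166.06 g/mol

Atom tally by fragment:
  H2NCH2 → C:1 H:4 N:1
  CH2 → C:1 H:2
  CH2 → C:1 H:2
  CH(Br) → C:1 H:1 Br:1
  CH3 → C:1 H:3
Element totals:
  C: 5
  H: 12
  Br: 1
  N: 1
Molecular formula: C5H12BrN.
  M = 5(12.011) + 12(1.008) + 79.904 + 14.007
    = 60.055 + 12.096 + 79.904 + 14.007 = 166.062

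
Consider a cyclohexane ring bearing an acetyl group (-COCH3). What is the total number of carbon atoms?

Atom tally by fragment:
  cyclohexane ring core → C:6 H:12
  (− 1 ring H displaced by substituents)
  + COCH3 → C:2 H:3 O:1
Element totals:
  C: 8
  H: 14
  O: 1

8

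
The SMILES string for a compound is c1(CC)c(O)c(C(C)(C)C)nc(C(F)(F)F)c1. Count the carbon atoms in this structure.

Atom tally by fragment:
  pyridine ring core → C:5 H:5 N:1
  (− 4 ring H displaced by substituents)
  + C2H5 → C:2 H:5
  + OH → O:1 H:1
  + C(CH3)3 → C:4 H:9
  + CF3 → C:1 F:3
Element totals:
  C: 12
  H: 16
  F: 3
  N: 1
  O: 1

12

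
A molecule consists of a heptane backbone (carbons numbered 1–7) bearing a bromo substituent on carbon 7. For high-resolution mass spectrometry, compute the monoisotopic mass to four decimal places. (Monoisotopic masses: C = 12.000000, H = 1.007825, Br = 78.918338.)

Atom tally by fragment:
  CH3 → C:1 H:3
  CH2 → C:1 H:2
  CH2 → C:1 H:2
  CH2 → C:1 H:2
  CH2 → C:1 H:2
  CH2 → C:1 H:2
  CH2Br → C:1 H:2 Br:1
Element totals:
  C: 7
  H: 15
  Br: 1
Molecular formula: C7H15Br.
  M = 7(12.0) + 15(1.007825) + 78.918338
    = 84.000000 + 15.117375 + 78.918338 = 178.035713

178.0357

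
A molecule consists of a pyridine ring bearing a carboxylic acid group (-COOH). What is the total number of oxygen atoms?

2

Atom tally by fragment:
  pyridine ring core → C:5 H:5 N:1
  (− 1 ring H displaced by substituents)
  + COOH → C:1 H:1 O:2
Element totals:
  C: 6
  H: 5
  N: 1
  O: 2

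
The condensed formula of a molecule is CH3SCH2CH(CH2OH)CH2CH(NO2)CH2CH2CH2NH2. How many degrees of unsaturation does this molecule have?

Element totals:
  C: 9
  H: 20
  N: 2
  O: 3
  S: 1
Molecular formula: C9H20N2O3S.
DoU = (2C + 2 + N − H − X) / 2 = (2·9 + 2 + 2 − 20 − 0) / 2 = 1.

1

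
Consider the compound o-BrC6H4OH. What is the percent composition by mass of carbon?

Element totals:
  C: 6
  H: 5
  Br: 1
  O: 1
Molecular formula: C6H5BrO.
Molar mass = 173.009 g/mol.
Mass from C: 6 × 12.011 = 72.066 g/mol.
%C = 72.066 / 173.009 × 100 = 41.65%.

41.65%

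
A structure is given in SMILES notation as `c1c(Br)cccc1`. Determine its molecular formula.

Atom tally by fragment:
  benzene ring core → C:6 H:6
  (− 1 ring H displaced by substituents)
  + Br → Br:1
Element totals:
  C: 6
  H: 5
  Br: 1

C6H5Br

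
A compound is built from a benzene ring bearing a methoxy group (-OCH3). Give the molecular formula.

C7H8O

Atom tally by fragment:
  benzene ring core → C:6 H:6
  (− 1 ring H displaced by substituents)
  + OCH3 → C:1 H:3 O:1
Element totals:
  C: 7
  H: 8
  O: 1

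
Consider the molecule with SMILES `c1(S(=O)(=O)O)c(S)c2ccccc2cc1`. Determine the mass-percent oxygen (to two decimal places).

19.97%

Atom tally by fragment:
  naphthalene ring system core → C:10 H:8
  (− 2 ring H displaced by substituents)
  + SO3H → S:1 O:3 H:1
  + SH → S:1 H:1
Element totals:
  C: 10
  H: 8
  O: 3
  S: 2
Molecular formula: C10H8O3S2.
Molar mass = 240.291 g/mol.
Mass from O: 3 × 15.999 = 47.997 g/mol.
%O = 47.997 / 240.291 × 100 = 19.97%.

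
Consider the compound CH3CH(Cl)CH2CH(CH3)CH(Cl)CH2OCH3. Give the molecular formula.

Atom tally by fragment:
  CH3 → C:1 H:3
  CH(Cl) → C:1 H:1 Cl:1
  CH2 → C:1 H:2
  CH(CH3) → C:2 H:4
  CH(Cl) → C:1 H:1 Cl:1
  CH2OCH3 → C:2 H:5 O:1
Element totals:
  C: 8
  H: 16
  Cl: 2
  O: 1

C8H16Cl2O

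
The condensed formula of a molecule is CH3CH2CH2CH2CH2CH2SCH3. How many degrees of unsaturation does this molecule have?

Element totals:
  C: 7
  H: 16
  S: 1
Molecular formula: C7H16S.
DoU = (2C + 2 + N − H − X) / 2 = (2·7 + 2 + 0 − 16 − 0) / 2 = 0.

0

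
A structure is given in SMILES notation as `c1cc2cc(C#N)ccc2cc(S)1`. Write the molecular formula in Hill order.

C11H7NS

Atom tally by fragment:
  naphthalene ring system core → C:10 H:8
  (− 2 ring H displaced by substituents)
  + CN → C:1 N:1
  + SH → S:1 H:1
Element totals:
  C: 11
  H: 7
  N: 1
  S: 1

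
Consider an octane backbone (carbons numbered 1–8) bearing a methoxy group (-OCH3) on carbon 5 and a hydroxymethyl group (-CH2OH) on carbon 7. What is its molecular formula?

Atom tally by fragment:
  CH3 → C:1 H:3
  CH2 → C:1 H:2
  CH2 → C:1 H:2
  CH2 → C:1 H:2
  CH(OCH3) → C:2 H:4 O:1
  CH2 → C:1 H:2
  CH(CH2OH) → C:2 H:4 O:1
  CH3 → C:1 H:3
Element totals:
  C: 10
  H: 22
  O: 2

C10H22O2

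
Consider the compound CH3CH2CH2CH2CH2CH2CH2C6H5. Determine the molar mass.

Atom tally by fragment:
  CH3 → C:1 H:3
  CH2 → C:1 H:2
  CH2 → C:1 H:2
  CH2 → C:1 H:2
  CH2 → C:1 H:2
  CH2 → C:1 H:2
  CH2C6H5 → C:7 H:7
Element totals:
  C: 13
  H: 20
Molecular formula: C13H20.
  M = 13(12.011) + 20(1.008)
    = 156.143 + 20.160 = 176.303

176.30 g/mol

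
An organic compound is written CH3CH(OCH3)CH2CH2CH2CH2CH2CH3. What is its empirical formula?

Atom tally by fragment:
  CH3 → C:1 H:3
  CH(OCH3) → C:2 H:4 O:1
  CH2 → C:1 H:2
  CH2 → C:1 H:2
  CH2 → C:1 H:2
  CH2 → C:1 H:2
  CH2 → C:1 H:2
  CH3 → C:1 H:3
Element totals:
  C: 9
  H: 20
  O: 1
Molecular formula: C9H20O.
gcd of subscripts (9, 20, 1) = 1, so the empirical formula equals the molecular formula.

C9H20O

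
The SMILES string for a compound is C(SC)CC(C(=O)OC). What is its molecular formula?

Atom tally by fragment:
  CH3SCH2 → C:2 H:5 S:1
  CH2 → C:1 H:2
  CH2COOCH3 → C:3 H:5 O:2
Element totals:
  C: 6
  H: 12
  O: 2
  S: 1

C6H12O2S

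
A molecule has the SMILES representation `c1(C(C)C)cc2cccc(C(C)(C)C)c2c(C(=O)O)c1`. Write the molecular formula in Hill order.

C18H22O2

Atom tally by fragment:
  naphthalene ring system core → C:10 H:8
  (− 3 ring H displaced by substituents)
  + CH(CH3)2 → C:3 H:7
  + C(CH3)3 → C:4 H:9
  + COOH → C:1 H:1 O:2
Element totals:
  C: 18
  H: 22
  O: 2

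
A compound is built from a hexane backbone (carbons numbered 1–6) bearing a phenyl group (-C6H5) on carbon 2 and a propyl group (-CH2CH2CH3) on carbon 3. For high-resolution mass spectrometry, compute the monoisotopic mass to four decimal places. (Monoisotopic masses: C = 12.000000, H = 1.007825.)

204.1878

Atom tally by fragment:
  CH3 → C:1 H:3
  CH(C6H5) → C:7 H:6
  CH(CH2CH2CH3) → C:4 H:8
  CH2 → C:1 H:2
  CH2 → C:1 H:2
  CH3 → C:1 H:3
Element totals:
  C: 15
  H: 24
Molecular formula: C15H24.
  M = 15(12.0) + 24(1.007825)
    = 180.000000 + 24.187800 = 204.187800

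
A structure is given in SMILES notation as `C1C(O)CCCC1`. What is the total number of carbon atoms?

6

Atom tally by fragment:
  cyclohexane ring core → C:6 H:12
  (− 1 ring H displaced by substituents)
  + OH → O:1 H:1
Element totals:
  C: 6
  H: 12
  O: 1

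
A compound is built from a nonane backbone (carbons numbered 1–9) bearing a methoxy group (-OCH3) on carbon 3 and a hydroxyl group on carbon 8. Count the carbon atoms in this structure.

Atom tally by fragment:
  CH3 → C:1 H:3
  CH2 → C:1 H:2
  CH(OCH3) → C:2 H:4 O:1
  CH2 → C:1 H:2
  CH2 → C:1 H:2
  CH2 → C:1 H:2
  CH2 → C:1 H:2
  CH(OH) → C:1 H:2 O:1
  CH3 → C:1 H:3
Element totals:
  C: 10
  H: 22
  O: 2

10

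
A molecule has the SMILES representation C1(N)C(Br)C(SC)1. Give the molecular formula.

C4H8BrNS

Atom tally by fragment:
  cyclopropane ring core → C:3 H:6
  (− 3 ring H displaced by substituents)
  + NH2 → N:1 H:2
  + Br → Br:1
  + SCH3 → C:1 H:3 S:1
Element totals:
  C: 4
  H: 8
  Br: 1
  N: 1
  S: 1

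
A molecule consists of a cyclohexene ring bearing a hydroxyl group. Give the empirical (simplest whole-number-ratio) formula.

C6H10O

Atom tally by fragment:
  cyclohexene ring core → C:6 H:10
  (− 1 ring H displaced by substituents)
  + OH → O:1 H:1
Element totals:
  C: 6
  H: 10
  O: 1
Molecular formula: C6H10O.
gcd of subscripts (6, 10, 1) = 1, so the empirical formula equals the molecular formula.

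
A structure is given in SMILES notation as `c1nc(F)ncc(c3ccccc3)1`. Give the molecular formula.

C10H7FN2

Atom tally by fragment:
  pyrimidine ring core → C:4 H:4 N:2
  (− 2 ring H displaced by substituents)
  + F → F:1
  + C6H5 → C:6 H:5
Element totals:
  C: 10
  H: 7
  F: 1
  N: 2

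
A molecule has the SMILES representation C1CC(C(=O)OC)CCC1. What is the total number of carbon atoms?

Atom tally by fragment:
  cyclohexane ring core → C:6 H:12
  (− 1 ring H displaced by substituents)
  + COOCH3 → C:2 H:3 O:2
Element totals:
  C: 8
  H: 14
  O: 2

8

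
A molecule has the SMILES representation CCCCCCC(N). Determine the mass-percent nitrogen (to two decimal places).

Atom tally by fragment:
  CH3 → C:1 H:3
  CH2 → C:1 H:2
  CH2 → C:1 H:2
  CH2 → C:1 H:2
  CH2 → C:1 H:2
  CH2 → C:1 H:2
  CH2NH2 → C:1 H:4 N:1
Element totals:
  C: 7
  H: 17
  N: 1
Molecular formula: C7H17N.
Molar mass = 115.220 g/mol.
Mass from N: 1 × 14.007 = 14.007 g/mol.
%N = 14.007 / 115.220 × 100 = 12.16%.

12.16%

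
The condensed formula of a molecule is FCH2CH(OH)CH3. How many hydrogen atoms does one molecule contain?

Atom tally by fragment:
  FCH2 → C:1 H:2 F:1
  CH(OH) → C:1 H:2 O:1
  CH3 → C:1 H:3
Element totals:
  C: 3
  H: 7
  F: 1
  O: 1

7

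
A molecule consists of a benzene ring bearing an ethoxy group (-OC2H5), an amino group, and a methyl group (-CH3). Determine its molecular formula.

C9H13NO

Atom tally by fragment:
  benzene ring core → C:6 H:6
  (− 3 ring H displaced by substituents)
  + OC2H5 → C:2 H:5 O:1
  + NH2 → N:1 H:2
  + CH3 → C:1 H:3
Element totals:
  C: 9
  H: 13
  N: 1
  O: 1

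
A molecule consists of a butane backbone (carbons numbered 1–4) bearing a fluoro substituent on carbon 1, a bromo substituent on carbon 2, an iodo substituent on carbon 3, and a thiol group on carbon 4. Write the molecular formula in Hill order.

Atom tally by fragment:
  FCH2 → C:1 H:2 F:1
  CH(Br) → C:1 H:1 Br:1
  CH(I) → C:1 H:1 I:1
  CH2SH → C:1 H:3 S:1
Element totals:
  C: 4
  H: 7
  Br: 1
  F: 1
  I: 1
  S: 1

C4H7BrFIS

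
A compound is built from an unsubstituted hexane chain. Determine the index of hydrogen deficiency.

0

Atom tally by fragment:
  CH3 → C:1 H:3
  CH2 → C:1 H:2
  CH2 → C:1 H:2
  CH2 → C:1 H:2
  CH2 → C:1 H:2
  CH3 → C:1 H:3
Element totals:
  C: 6
  H: 14
Molecular formula: C6H14.
DoU = (2C + 2 + N − H − X) / 2 = (2·6 + 2 + 0 − 14 − 0) / 2 = 0.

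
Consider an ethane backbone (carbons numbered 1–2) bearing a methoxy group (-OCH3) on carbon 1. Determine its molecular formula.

C3H8O

Atom tally by fragment:
  CH3OCH2 → C:2 H:5 O:1
  CH3 → C:1 H:3
Element totals:
  C: 3
  H: 8
  O: 1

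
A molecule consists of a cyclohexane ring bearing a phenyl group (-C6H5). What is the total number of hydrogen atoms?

16

Atom tally by fragment:
  cyclohexane ring core → C:6 H:12
  (− 1 ring H displaced by substituents)
  + C6H5 → C:6 H:5
Element totals:
  C: 12
  H: 16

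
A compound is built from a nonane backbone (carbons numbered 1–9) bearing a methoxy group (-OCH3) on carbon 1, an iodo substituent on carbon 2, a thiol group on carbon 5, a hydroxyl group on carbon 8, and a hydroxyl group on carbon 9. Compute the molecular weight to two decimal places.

Atom tally by fragment:
  CH3OCH2 → C:2 H:5 O:1
  CH(I) → C:1 H:1 I:1
  CH2 → C:1 H:2
  CH2 → C:1 H:2
  CH(SH) → C:1 H:2 S:1
  CH2 → C:1 H:2
  CH2 → C:1 H:2
  CH(OH) → C:1 H:2 O:1
  CH2OH → C:1 H:3 O:1
Element totals:
  C: 10
  H: 21
  I: 1
  O: 3
  S: 1
Molecular formula: C10H21IO3S.
  M = 10(12.011) + 21(1.008) + 126.904 + 3(15.999) + 32.06
    = 120.110 + 21.168 + 126.904 + 47.997 + 32.060 = 348.239

348.24 g/mol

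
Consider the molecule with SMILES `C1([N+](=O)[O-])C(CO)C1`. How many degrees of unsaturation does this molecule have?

Atom tally by fragment:
  cyclopropane ring core → C:3 H:6
  (− 2 ring H displaced by substituents)
  + NO2 → N:1 O:2
  + CH2OH → C:1 H:3 O:1
Element totals:
  C: 4
  H: 7
  N: 1
  O: 3
Molecular formula: C4H7NO3.
DoU = (2C + 2 + N − H − X) / 2 = (2·4 + 2 + 1 − 7 − 0) / 2 = 2.

2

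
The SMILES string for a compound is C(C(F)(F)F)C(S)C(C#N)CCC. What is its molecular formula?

Atom tally by fragment:
  F3CCH2 → C:2 H:2 F:3
  CH(SH) → C:1 H:2 S:1
  CH(CN) → C:2 H:1 N:1
  CH2 → C:1 H:2
  CH2 → C:1 H:2
  CH3 → C:1 H:3
Element totals:
  C: 8
  H: 12
  F: 3
  N: 1
  S: 1

C8H12F3NS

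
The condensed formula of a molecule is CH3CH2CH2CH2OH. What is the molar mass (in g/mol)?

Atom tally by fragment:
  CH3 → C:1 H:3
  CH2 → C:1 H:2
  CH2 → C:1 H:2
  CH2OH → C:1 H:3 O:1
Element totals:
  C: 4
  H: 10
  O: 1
Molecular formula: C4H10O.
  M = 4(12.011) + 10(1.008) + 15.999
    = 48.044 + 10.080 + 15.999 = 74.123

74.12 g/mol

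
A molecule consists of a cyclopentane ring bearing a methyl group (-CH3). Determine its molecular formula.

Atom tally by fragment:
  cyclopentane ring core → C:5 H:10
  (− 1 ring H displaced by substituents)
  + CH3 → C:1 H:3
Element totals:
  C: 6
  H: 12

C6H12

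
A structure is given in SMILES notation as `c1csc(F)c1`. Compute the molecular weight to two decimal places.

102.13 g/mol

Atom tally by fragment:
  thiophene ring core → C:4 H:4 S:1
  (− 1 ring H displaced by substituents)
  + F → F:1
Element totals:
  C: 4
  H: 3
  F: 1
  S: 1
Molecular formula: C4H3FS.
  M = 4(12.011) + 3(1.008) + 18.998 + 32.06
    = 48.044 + 3.024 + 18.998 + 32.060 = 102.126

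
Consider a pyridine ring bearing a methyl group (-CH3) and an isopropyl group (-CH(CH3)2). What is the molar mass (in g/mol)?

135.21 g/mol

Atom tally by fragment:
  pyridine ring core → C:5 H:5 N:1
  (− 2 ring H displaced by substituents)
  + CH3 → C:1 H:3
  + CH(CH3)2 → C:3 H:7
Element totals:
  C: 9
  H: 13
  N: 1
Molecular formula: C9H13N.
  M = 9(12.011) + 13(1.008) + 14.007
    = 108.099 + 13.104 + 14.007 = 135.210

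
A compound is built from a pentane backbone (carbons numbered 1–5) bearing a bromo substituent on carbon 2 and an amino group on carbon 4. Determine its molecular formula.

Atom tally by fragment:
  CH3 → C:1 H:3
  CH(Br) → C:1 H:1 Br:1
  CH2 → C:1 H:2
  CH(NH2) → C:1 H:3 N:1
  CH3 → C:1 H:3
Element totals:
  C: 5
  H: 12
  Br: 1
  N: 1

C5H12BrN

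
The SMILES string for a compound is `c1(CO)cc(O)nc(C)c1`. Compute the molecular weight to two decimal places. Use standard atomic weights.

139.15 g/mol

Atom tally by fragment:
  pyridine ring core → C:5 H:5 N:1
  (− 3 ring H displaced by substituents)
  + CH2OH → C:1 H:3 O:1
  + OH → O:1 H:1
  + CH3 → C:1 H:3
Element totals:
  C: 7
  H: 9
  N: 1
  O: 2
Molecular formula: C7H9NO2.
  M = 7(12.011) + 9(1.008) + 14.007 + 2(15.999)
    = 84.077 + 9.072 + 14.007 + 31.998 = 139.154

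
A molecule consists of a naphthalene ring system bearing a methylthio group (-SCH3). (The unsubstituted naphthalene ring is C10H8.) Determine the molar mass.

174.26 g/mol

Atom tally by fragment:
  naphthalene ring system core → C:10 H:8
  (− 1 ring H displaced by substituents)
  + SCH3 → C:1 H:3 S:1
Element totals:
  C: 11
  H: 10
  S: 1
Molecular formula: C11H10S.
  M = 11(12.011) + 10(1.008) + 32.06
    = 132.121 + 10.080 + 32.060 = 174.261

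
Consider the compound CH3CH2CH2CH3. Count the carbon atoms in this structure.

4

Element totals:
  C: 4
  H: 10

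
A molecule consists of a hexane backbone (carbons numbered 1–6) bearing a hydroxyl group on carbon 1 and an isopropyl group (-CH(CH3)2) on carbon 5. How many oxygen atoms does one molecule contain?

1

Atom tally by fragment:
  HOCH2 → C:1 H:3 O:1
  CH2 → C:1 H:2
  CH2 → C:1 H:2
  CH2 → C:1 H:2
  CH(CH(CH3)2) → C:4 H:8
  CH3 → C:1 H:3
Element totals:
  C: 9
  H: 20
  O: 1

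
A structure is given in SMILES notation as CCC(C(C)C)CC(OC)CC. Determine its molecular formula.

C11H24O

Atom tally by fragment:
  CH3 → C:1 H:3
  CH2 → C:1 H:2
  CH(CH(CH3)2) → C:4 H:8
  CH2 → C:1 H:2
  CH(OCH3) → C:2 H:4 O:1
  CH2 → C:1 H:2
  CH3 → C:1 H:3
Element totals:
  C: 11
  H: 24
  O: 1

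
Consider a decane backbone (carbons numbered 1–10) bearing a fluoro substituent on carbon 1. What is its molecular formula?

C10H21F

Atom tally by fragment:
  FCH2 → C:1 H:2 F:1
  CH2 → C:1 H:2
  CH2 → C:1 H:2
  CH2 → C:1 H:2
  CH2 → C:1 H:2
  CH2 → C:1 H:2
  CH2 → C:1 H:2
  CH2 → C:1 H:2
  CH2 → C:1 H:2
  CH3 → C:1 H:3
Element totals:
  C: 10
  H: 21
  F: 1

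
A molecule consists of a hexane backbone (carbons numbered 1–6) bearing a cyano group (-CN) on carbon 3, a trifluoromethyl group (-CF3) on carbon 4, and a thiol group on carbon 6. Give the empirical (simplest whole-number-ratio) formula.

Atom tally by fragment:
  CH3 → C:1 H:3
  CH2 → C:1 H:2
  CH(CN) → C:2 H:1 N:1
  CH(CF3) → C:2 H:1 F:3
  CH2 → C:1 H:2
  CH2SH → C:1 H:3 S:1
Element totals:
  C: 8
  H: 12
  F: 3
  N: 1
  S: 1
Molecular formula: C8H12F3NS.
gcd of subscripts (8, 3, 12, 1, 1) = 1, so the empirical formula equals the molecular formula.

C8H12F3NS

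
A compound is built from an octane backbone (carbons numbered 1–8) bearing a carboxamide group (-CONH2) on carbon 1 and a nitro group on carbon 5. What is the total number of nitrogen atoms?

2

Atom tally by fragment:
  H2NOCCH2 → C:2 H:4 O:1 N:1
  CH2 → C:1 H:2
  CH2 → C:1 H:2
  CH2 → C:1 H:2
  CH(NO2) → C:1 H:1 N:1 O:2
  CH2 → C:1 H:2
  CH2 → C:1 H:2
  CH3 → C:1 H:3
Element totals:
  C: 9
  H: 18
  N: 2
  O: 3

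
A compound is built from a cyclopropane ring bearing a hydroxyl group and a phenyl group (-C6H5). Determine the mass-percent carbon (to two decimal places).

80.56%

Atom tally by fragment:
  cyclopropane ring core → C:3 H:6
  (− 2 ring H displaced by substituents)
  + OH → O:1 H:1
  + C6H5 → C:6 H:5
Element totals:
  C: 9
  H: 10
  O: 1
Molecular formula: C9H10O.
Molar mass = 134.178 g/mol.
Mass from C: 9 × 12.011 = 108.099 g/mol.
%C = 108.099 / 134.178 × 100 = 80.56%.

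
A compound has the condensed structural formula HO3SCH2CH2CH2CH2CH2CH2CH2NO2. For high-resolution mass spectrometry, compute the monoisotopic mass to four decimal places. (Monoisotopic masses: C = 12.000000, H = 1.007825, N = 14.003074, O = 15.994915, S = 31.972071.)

Atom tally by fragment:
  HO3SCH2 → C:1 H:3 S:1 O:3
  CH2 → C:1 H:2
  CH2 → C:1 H:2
  CH2 → C:1 H:2
  CH2 → C:1 H:2
  CH2 → C:1 H:2
  CH2NO2 → C:1 H:2 N:1 O:2
Element totals:
  C: 7
  H: 15
  N: 1
  O: 5
  S: 1
Molecular formula: C7H15NO5S.
  M = 7(12.0) + 15(1.007825) + 14.003074 + 5(15.994915) + 31.972071
    = 84.000000 + 15.117375 + 14.003074 + 79.974575 + 31.972071 = 225.067095

225.0671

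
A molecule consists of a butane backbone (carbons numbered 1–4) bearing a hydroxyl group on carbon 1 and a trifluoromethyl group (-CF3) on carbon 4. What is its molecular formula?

Atom tally by fragment:
  HOCH2 → C:1 H:3 O:1
  CH2 → C:1 H:2
  CH2 → C:1 H:2
  CH2CF3 → C:2 H:2 F:3
Element totals:
  C: 5
  H: 9
  F: 3
  O: 1

C5H9F3O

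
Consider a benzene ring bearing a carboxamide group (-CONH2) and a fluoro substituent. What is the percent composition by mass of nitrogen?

Atom tally by fragment:
  benzene ring core → C:6 H:6
  (− 2 ring H displaced by substituents)
  + CONH2 → C:1 H:2 O:1 N:1
  + F → F:1
Element totals:
  C: 7
  H: 6
  F: 1
  N: 1
  O: 1
Molecular formula: C7H6FNO.
Molar mass = 139.129 g/mol.
Mass from N: 1 × 14.007 = 14.007 g/mol.
%N = 14.007 / 139.129 × 100 = 10.07%.

10.07%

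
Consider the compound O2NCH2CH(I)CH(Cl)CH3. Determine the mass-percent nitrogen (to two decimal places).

Atom tally by fragment:
  O2NCH2 → C:1 H:2 N:1 O:2
  CH(I) → C:1 H:1 I:1
  CH(Cl) → C:1 H:1 Cl:1
  CH3 → C:1 H:3
Element totals:
  C: 4
  H: 7
  Cl: 1
  I: 1
  N: 1
  O: 2
Molecular formula: C4H7ClINO2.
Molar mass = 263.459 g/mol.
Mass from N: 1 × 14.007 = 14.007 g/mol.
%N = 14.007 / 263.459 × 100 = 5.32%.

5.32%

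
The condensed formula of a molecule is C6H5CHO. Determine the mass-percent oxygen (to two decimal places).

Element totals:
  C: 7
  H: 6
  O: 1
Molecular formula: C7H6O.
Molar mass = 106.124 g/mol.
Mass from O: 1 × 15.999 = 15.999 g/mol.
%O = 15.999 / 106.124 × 100 = 15.08%.

15.08%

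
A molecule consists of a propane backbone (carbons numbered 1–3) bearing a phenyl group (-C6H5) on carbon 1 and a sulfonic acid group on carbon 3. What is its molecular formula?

Atom tally by fragment:
  C6H5CH2 → C:7 H:7
  CH2 → C:1 H:2
  CH2SO3H → C:1 H:3 S:1 O:3
Element totals:
  C: 9
  H: 12
  O: 3
  S: 1

C9H12O3S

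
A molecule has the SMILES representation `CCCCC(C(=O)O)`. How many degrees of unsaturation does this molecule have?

Atom tally by fragment:
  CH3 → C:1 H:3
  CH2 → C:1 H:2
  CH2 → C:1 H:2
  CH2 → C:1 H:2
  CH2COOH → C:2 H:3 O:2
Element totals:
  C: 6
  H: 12
  O: 2
Molecular formula: C6H12O2.
DoU = (2C + 2 + N − H − X) / 2 = (2·6 + 2 + 0 − 12 − 0) / 2 = 1.

1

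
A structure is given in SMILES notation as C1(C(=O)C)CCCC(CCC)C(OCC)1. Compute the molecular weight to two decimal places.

Atom tally by fragment:
  cyclohexane ring core → C:6 H:12
  (− 3 ring H displaced by substituents)
  + COCH3 → C:2 H:3 O:1
  + CH2CH2CH3 → C:3 H:7
  + OC2H5 → C:2 H:5 O:1
Element totals:
  C: 13
  H: 24
  O: 2
Molecular formula: C13H24O2.
  M = 13(12.011) + 24(1.008) + 2(15.999)
    = 156.143 + 24.192 + 31.998 = 212.333

212.33 g/mol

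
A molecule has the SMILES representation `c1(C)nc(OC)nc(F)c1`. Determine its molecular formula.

C6H7FN2O

Atom tally by fragment:
  pyrimidine ring core → C:4 H:4 N:2
  (− 3 ring H displaced by substituents)
  + CH3 → C:1 H:3
  + OCH3 → C:1 H:3 O:1
  + F → F:1
Element totals:
  C: 6
  H: 7
  F: 1
  N: 2
  O: 1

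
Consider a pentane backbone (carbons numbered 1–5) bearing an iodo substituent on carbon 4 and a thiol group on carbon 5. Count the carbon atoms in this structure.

5

Atom tally by fragment:
  CH3 → C:1 H:3
  CH2 → C:1 H:2
  CH2 → C:1 H:2
  CH(I) → C:1 H:1 I:1
  CH2SH → C:1 H:3 S:1
Element totals:
  C: 5
  H: 11
  I: 1
  S: 1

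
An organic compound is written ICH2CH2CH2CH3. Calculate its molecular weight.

184.02 g/mol

Atom tally by fragment:
  ICH2 → C:1 H:2 I:1
  CH2 → C:1 H:2
  CH2 → C:1 H:2
  CH3 → C:1 H:3
Element totals:
  C: 4
  H: 9
  I: 1
Molecular formula: C4H9I.
  M = 4(12.011) + 9(1.008) + 126.904
    = 48.044 + 9.072 + 126.904 = 184.020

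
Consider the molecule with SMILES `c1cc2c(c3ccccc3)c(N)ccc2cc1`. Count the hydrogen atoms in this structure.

13

Atom tally by fragment:
  naphthalene ring system core → C:10 H:8
  (− 2 ring H displaced by substituents)
  + C6H5 → C:6 H:5
  + NH2 → N:1 H:2
Element totals:
  C: 16
  H: 13
  N: 1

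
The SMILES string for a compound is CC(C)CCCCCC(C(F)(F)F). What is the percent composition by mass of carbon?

61.20%

Atom tally by fragment:
  CH3 → C:1 H:3
  CH(CH3) → C:2 H:4
  CH2 → C:1 H:2
  CH2 → C:1 H:2
  CH2 → C:1 H:2
  CH2 → C:1 H:2
  CH2 → C:1 H:2
  CH2CF3 → C:2 H:2 F:3
Element totals:
  C: 10
  H: 19
  F: 3
Molecular formula: C10H19F3.
Molar mass = 196.256 g/mol.
Mass from C: 10 × 12.011 = 120.110 g/mol.
%C = 120.110 / 196.256 × 100 = 61.20%.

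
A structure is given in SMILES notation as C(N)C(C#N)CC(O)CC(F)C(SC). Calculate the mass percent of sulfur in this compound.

14.55%

Atom tally by fragment:
  H2NCH2 → C:1 H:4 N:1
  CH(CN) → C:2 H:1 N:1
  CH2 → C:1 H:2
  CH(OH) → C:1 H:2 O:1
  CH2 → C:1 H:2
  CH(F) → C:1 H:1 F:1
  CH2SCH3 → C:2 H:5 S:1
Element totals:
  C: 9
  H: 17
  F: 1
  N: 2
  O: 1
  S: 1
Molecular formula: C9H17FN2OS.
Molar mass = 220.306 g/mol.
Mass from S: 1 × 32.06 = 32.060 g/mol.
%S = 32.060 / 220.306 × 100 = 14.55%.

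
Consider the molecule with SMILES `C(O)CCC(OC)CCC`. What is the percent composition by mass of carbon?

65.71%

Atom tally by fragment:
  HOCH2 → C:1 H:3 O:1
  CH2 → C:1 H:2
  CH2 → C:1 H:2
  CH(OCH3) → C:2 H:4 O:1
  CH2 → C:1 H:2
  CH2 → C:1 H:2
  CH3 → C:1 H:3
Element totals:
  C: 8
  H: 18
  O: 2
Molecular formula: C8H18O2.
Molar mass = 146.230 g/mol.
Mass from C: 8 × 12.011 = 96.088 g/mol.
%C = 96.088 / 146.230 × 100 = 65.71%.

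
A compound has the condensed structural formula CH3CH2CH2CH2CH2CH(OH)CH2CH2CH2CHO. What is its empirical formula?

Atom tally by fragment:
  CH3 → C:1 H:3
  CH2 → C:1 H:2
  CH2 → C:1 H:2
  CH2 → C:1 H:2
  CH2 → C:1 H:2
  CH(OH) → C:1 H:2 O:1
  CH2 → C:1 H:2
  CH2 → C:1 H:2
  CH2CHO → C:2 H:3 O:1
Element totals:
  C: 10
  H: 20
  O: 2
Molecular formula: C10H20O2.
gcd of subscripts = 2; dividing each by 2:
  C: 10/2 = 5
  H: 20/2 = 10
  O: 2/2 = 1

C5H10O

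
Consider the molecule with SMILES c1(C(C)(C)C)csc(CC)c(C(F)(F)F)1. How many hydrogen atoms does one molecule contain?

15

Atom tally by fragment:
  thiophene ring core → C:4 H:4 S:1
  (− 3 ring H displaced by substituents)
  + C(CH3)3 → C:4 H:9
  + C2H5 → C:2 H:5
  + CF3 → C:1 F:3
Element totals:
  C: 11
  H: 15
  F: 3
  S: 1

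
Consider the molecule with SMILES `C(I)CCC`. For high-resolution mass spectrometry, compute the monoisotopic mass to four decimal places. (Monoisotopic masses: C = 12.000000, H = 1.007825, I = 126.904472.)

183.9749

Atom tally by fragment:
  ICH2 → C:1 H:2 I:1
  CH2 → C:1 H:2
  CH2 → C:1 H:2
  CH3 → C:1 H:3
Element totals:
  C: 4
  H: 9
  I: 1
Molecular formula: C4H9I.
  M = 4(12.0) + 9(1.007825) + 126.904472
    = 48.000000 + 9.070425 + 126.904472 = 183.974897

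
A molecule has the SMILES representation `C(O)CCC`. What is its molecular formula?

C4H10O

Atom tally by fragment:
  HOCH2 → C:1 H:3 O:1
  CH2 → C:1 H:2
  CH2 → C:1 H:2
  CH3 → C:1 H:3
Element totals:
  C: 4
  H: 10
  O: 1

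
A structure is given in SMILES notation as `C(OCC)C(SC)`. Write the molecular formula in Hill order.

Atom tally by fragment:
  C2H5OCH2 → C:3 H:7 O:1
  CH2SCH3 → C:2 H:5 S:1
Element totals:
  C: 5
  H: 12
  O: 1
  S: 1

C5H12OS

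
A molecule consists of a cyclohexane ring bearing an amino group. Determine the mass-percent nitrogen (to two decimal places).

14.12%

Atom tally by fragment:
  cyclohexane ring core → C:6 H:12
  (− 1 ring H displaced by substituents)
  + NH2 → N:1 H:2
Element totals:
  C: 6
  H: 13
  N: 1
Molecular formula: C6H13N.
Molar mass = 99.177 g/mol.
Mass from N: 1 × 14.007 = 14.007 g/mol.
%N = 14.007 / 99.177 × 100 = 14.12%.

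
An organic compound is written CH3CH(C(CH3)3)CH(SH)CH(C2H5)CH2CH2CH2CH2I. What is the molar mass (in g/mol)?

Atom tally by fragment:
  CH3 → C:1 H:3
  CH(C(CH3)3) → C:5 H:10
  CH(SH) → C:1 H:2 S:1
  CH(C2H5) → C:3 H:6
  CH2 → C:1 H:2
  CH2 → C:1 H:2
  CH2 → C:1 H:2
  CH2I → C:1 H:2 I:1
Element totals:
  C: 14
  H: 29
  I: 1
  S: 1
Molecular formula: C14H29IS.
  M = 14(12.011) + 29(1.008) + 126.904 + 32.06
    = 168.154 + 29.232 + 126.904 + 32.060 = 356.350

356.35 g/mol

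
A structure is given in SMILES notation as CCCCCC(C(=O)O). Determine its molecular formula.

Atom tally by fragment:
  CH3 → C:1 H:3
  CH2 → C:1 H:2
  CH2 → C:1 H:2
  CH2 → C:1 H:2
  CH2 → C:1 H:2
  CH2COOH → C:2 H:3 O:2
Element totals:
  C: 7
  H: 14
  O: 2

C7H14O2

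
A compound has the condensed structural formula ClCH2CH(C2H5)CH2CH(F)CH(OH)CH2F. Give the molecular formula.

C8H15ClF2O

Atom tally by fragment:
  ClCH2 → C:1 H:2 Cl:1
  CH(C2H5) → C:3 H:6
  CH2 → C:1 H:2
  CH(F) → C:1 H:1 F:1
  CH(OH) → C:1 H:2 O:1
  CH2F → C:1 H:2 F:1
Element totals:
  C: 8
  H: 15
  Cl: 1
  F: 2
  O: 1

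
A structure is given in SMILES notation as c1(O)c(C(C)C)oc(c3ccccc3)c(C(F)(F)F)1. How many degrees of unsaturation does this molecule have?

Atom tally by fragment:
  furan ring core → C:4 H:4 O:1
  (− 4 ring H displaced by substituents)
  + OH → O:1 H:1
  + CH(CH3)2 → C:3 H:7
  + C6H5 → C:6 H:5
  + CF3 → C:1 F:3
Element totals:
  C: 14
  H: 13
  F: 3
  O: 2
Molecular formula: C14H13F3O2.
DoU = (2C + 2 + N − H − X) / 2 = (2·14 + 2 + 0 − 13 − 3) / 2 = 7.

7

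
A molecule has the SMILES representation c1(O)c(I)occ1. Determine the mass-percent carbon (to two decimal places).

Atom tally by fragment:
  furan ring core → C:4 H:4 O:1
  (− 2 ring H displaced by substituents)
  + OH → O:1 H:1
  + I → I:1
Element totals:
  C: 4
  H: 3
  I: 1
  O: 2
Molecular formula: C4H3IO2.
Molar mass = 209.970 g/mol.
Mass from C: 4 × 12.011 = 48.044 g/mol.
%C = 48.044 / 209.970 × 100 = 22.88%.

22.88%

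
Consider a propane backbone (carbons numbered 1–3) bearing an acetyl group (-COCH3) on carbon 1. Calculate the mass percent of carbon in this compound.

Atom tally by fragment:
  CH3COCH2 → C:3 H:5 O:1
  CH2 → C:1 H:2
  CH3 → C:1 H:3
Element totals:
  C: 5
  H: 10
  O: 1
Molecular formula: C5H10O.
Molar mass = 86.134 g/mol.
Mass from C: 5 × 12.011 = 60.055 g/mol.
%C = 60.055 / 86.134 × 100 = 69.72%.

69.72%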